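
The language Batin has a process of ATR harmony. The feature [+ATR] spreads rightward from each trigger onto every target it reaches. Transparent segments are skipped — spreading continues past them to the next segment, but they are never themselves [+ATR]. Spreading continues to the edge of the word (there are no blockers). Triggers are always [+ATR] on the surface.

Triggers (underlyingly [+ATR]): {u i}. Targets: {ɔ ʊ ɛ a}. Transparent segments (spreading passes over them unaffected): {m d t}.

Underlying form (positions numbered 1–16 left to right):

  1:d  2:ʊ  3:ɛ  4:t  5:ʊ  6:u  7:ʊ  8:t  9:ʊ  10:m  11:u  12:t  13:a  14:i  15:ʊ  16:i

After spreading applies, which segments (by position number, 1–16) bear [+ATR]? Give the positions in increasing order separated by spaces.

6 7 9 11 13 14 15 16

From /u/ at 6 rightward: 7 /ʊ/ → [+ATR]; 8 /t/ transparent; 9 /ʊ/ → [+ATR]; 10 /m/ transparent; 11 /u/ is itself a trigger — this domain ends here.
From /u/ at 11 rightward: 12 /t/ transparent; 13 /a/ → [+ATR]; 14 /i/ is itself a trigger — this domain ends here.
From /i/ at 14 rightward: 15 /ʊ/ → [+ATR]; 16 /i/ is itself a trigger — this domain ends here.
From /i/ at 16 rightward: word edge.
Targets with no active source: positions 2 3 5 stay [-ATR].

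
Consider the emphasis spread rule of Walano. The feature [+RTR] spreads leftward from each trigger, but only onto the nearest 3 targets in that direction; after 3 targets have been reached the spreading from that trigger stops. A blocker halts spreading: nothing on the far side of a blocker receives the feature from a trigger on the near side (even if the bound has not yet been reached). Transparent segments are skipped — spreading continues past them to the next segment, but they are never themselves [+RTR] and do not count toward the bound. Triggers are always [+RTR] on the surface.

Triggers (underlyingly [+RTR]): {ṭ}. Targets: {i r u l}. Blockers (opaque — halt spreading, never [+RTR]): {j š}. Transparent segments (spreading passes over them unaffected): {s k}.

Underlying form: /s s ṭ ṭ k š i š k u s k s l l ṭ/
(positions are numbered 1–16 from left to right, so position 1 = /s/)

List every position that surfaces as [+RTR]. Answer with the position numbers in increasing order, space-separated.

3 4 10 14 15 16

From /ṭ/ at 3 leftward: 2 /s/ transparent; 1 /s/ transparent; word edge.
From /ṭ/ at 4 leftward: 3 /ṭ/ is itself a trigger — this domain ends here.
From /ṭ/ at 16 leftward: 15 /l/ → [+RTR]; 14 /l/ → [+RTR]; 13 /s/ transparent; 12 /k/ transparent; 11 /s/ transparent; 10 /u/ → [+RTR]; bound reached.
Target with no active source: position 7 stays [-emphatic].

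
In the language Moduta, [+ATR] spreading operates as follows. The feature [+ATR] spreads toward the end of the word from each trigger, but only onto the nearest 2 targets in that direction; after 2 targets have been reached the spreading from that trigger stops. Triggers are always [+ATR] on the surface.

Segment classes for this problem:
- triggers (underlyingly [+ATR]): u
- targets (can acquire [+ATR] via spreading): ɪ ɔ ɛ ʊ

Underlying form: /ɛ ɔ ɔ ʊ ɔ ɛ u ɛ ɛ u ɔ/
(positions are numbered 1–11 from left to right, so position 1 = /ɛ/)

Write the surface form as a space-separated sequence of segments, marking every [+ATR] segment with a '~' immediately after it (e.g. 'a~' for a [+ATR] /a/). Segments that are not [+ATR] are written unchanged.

ɛ ɔ ɔ ʊ ɔ ɛ u~ ɛ~ ɛ~ u~ ɔ~

From /u/ at 7 rightward: 8 /ɛ/ → [+ATR]; 9 /ɛ/ → [+ATR]; bound reached.
From /u/ at 10 rightward: 11 /ɔ/ → [+ATR]; word edge.
Targets with no active source: positions 1 2 3 4 5 6 stay [-ATR].
[+ATR] positions on the surface: 7 8 9 10 11.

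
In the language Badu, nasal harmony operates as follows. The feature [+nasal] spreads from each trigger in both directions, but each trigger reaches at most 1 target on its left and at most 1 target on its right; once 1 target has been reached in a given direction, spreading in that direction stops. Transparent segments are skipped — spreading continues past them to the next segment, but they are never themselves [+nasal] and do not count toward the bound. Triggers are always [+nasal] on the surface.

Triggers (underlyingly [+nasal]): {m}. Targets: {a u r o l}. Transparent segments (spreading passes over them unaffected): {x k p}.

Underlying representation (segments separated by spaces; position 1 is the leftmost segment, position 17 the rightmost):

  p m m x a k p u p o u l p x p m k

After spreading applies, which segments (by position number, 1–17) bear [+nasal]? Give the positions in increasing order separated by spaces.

2 3 5 12 16

From /m/ at 2 rightward: 3 /m/ is itself a trigger — this domain ends here.
From /m/ at 2 leftward: 1 /p/ transparent; word edge.
From /m/ at 3 rightward: 4 /x/ transparent; 5 /a/ → [+nasal]; bound reached.
From /m/ at 3 leftward: 2 /m/ is itself a trigger — this domain ends here.
From /m/ at 16 rightward: 17 /k/ transparent; word edge.
From /m/ at 16 leftward: 15 /p/ transparent; 14 /x/ transparent; 13 /p/ transparent; 12 /l/ → [+nasal]; bound reached.
Targets with no active source: positions 8 10 11 stay [-nasal].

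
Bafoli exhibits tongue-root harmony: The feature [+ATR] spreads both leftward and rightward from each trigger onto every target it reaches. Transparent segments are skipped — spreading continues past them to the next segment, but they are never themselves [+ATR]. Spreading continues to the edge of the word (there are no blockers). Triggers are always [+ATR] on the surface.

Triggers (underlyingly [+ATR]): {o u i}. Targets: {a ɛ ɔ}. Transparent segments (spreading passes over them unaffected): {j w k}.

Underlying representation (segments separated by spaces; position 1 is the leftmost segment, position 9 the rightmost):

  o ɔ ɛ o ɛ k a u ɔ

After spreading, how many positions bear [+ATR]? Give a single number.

From /o/ at 1 rightward: 2 /ɔ/ → [+ATR]; 3 /ɛ/ → [+ATR]; 4 /o/ is itself a trigger — this domain ends here.
From /o/ at 1 leftward: word edge.
From /o/ at 4 rightward: 5 /ɛ/ → [+ATR]; 6 /k/ transparent; 7 /a/ → [+ATR]; 8 /u/ is itself a trigger — this domain ends here.
From /o/ at 4 leftward: 3 /ɛ/ → [+ATR]; 2 /ɔ/ → [+ATR]; 1 /o/ is itself a trigger — this domain ends here.
From /u/ at 8 rightward: 9 /ɔ/ → [+ATR]; word edge.
From /u/ at 8 leftward: 7 /a/ → [+ATR]; 6 /k/ transparent; 5 /ɛ/ → [+ATR]; 4 /o/ is itself a trigger — this domain ends here.
[+ATR] positions on the surface: 1 2 3 4 5 7 8 9.

8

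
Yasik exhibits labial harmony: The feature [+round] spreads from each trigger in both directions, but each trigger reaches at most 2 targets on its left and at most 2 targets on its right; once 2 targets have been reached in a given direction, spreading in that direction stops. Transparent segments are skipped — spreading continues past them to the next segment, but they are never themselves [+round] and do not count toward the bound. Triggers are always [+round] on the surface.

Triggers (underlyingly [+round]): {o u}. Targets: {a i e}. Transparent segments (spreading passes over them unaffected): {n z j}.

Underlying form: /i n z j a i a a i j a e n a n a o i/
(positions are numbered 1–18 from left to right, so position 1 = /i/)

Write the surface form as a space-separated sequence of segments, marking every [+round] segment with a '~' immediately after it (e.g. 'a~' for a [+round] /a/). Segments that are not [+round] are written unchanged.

From /o/ at 17 rightward: 18 /i/ → [+round]; word edge.
From /o/ at 17 leftward: 16 /a/ → [+round]; 15 /n/ transparent; 14 /a/ → [+round]; bound reached.
Targets with no active source: positions 1 5 6 7 8 9 11 12 stay [-round].
[+round] positions on the surface: 14 16 17 18.

i n z j a i a a i j a e n a~ n a~ o~ i~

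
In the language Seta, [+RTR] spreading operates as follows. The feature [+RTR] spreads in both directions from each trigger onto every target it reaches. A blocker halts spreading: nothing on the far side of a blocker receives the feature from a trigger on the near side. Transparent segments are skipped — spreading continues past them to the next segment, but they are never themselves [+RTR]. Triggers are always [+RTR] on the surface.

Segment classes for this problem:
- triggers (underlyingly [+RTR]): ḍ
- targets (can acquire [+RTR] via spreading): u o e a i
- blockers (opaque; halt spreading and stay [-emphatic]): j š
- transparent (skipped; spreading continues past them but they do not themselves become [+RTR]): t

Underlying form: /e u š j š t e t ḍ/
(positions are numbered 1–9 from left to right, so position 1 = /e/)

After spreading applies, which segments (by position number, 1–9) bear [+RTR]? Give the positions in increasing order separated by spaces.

From /ḍ/ at 9 rightward: word edge.
From /ḍ/ at 9 leftward: 8 /t/ transparent; 7 /e/ → [+RTR]; 6 /t/ transparent; 5 /š/ blocks.
Targets with no active source: positions 1 2 stay [-emphatic].

7 9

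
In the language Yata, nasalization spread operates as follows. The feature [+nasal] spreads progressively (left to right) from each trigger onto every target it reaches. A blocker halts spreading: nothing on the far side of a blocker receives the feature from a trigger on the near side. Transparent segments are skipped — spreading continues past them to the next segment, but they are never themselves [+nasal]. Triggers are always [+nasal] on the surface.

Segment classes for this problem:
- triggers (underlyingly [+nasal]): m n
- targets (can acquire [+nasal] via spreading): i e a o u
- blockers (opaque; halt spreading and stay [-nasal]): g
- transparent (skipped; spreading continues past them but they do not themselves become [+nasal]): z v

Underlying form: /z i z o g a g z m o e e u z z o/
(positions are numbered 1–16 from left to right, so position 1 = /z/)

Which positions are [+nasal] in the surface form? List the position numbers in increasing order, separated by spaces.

From /m/ at 9 rightward: 10 /o/ → [+nasal]; 11 /e/ → [+nasal]; 12 /e/ → [+nasal]; 13 /u/ → [+nasal]; 14 /z/ transparent; 15 /z/ transparent; 16 /o/ → [+nasal]; word edge.
Targets with no active source: positions 2 4 6 stay [-nasal].

9 10 11 12 13 16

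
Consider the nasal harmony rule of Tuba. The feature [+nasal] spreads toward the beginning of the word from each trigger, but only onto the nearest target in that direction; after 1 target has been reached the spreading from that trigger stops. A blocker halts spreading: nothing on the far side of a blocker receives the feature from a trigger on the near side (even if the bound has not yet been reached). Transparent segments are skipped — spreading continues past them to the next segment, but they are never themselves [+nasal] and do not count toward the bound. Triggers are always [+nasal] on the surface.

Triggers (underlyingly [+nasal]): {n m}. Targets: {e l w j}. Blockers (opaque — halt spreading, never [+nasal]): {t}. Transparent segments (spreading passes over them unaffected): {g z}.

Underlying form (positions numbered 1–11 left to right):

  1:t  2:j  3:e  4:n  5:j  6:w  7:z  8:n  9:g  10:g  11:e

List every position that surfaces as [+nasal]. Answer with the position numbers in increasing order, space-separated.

3 4 6 8

From /n/ at 4 leftward: 3 /e/ → [+nasal]; bound reached.
From /n/ at 8 leftward: 7 /z/ transparent; 6 /w/ → [+nasal]; bound reached.
Targets with no active source: positions 2 5 11 stay [-nasal].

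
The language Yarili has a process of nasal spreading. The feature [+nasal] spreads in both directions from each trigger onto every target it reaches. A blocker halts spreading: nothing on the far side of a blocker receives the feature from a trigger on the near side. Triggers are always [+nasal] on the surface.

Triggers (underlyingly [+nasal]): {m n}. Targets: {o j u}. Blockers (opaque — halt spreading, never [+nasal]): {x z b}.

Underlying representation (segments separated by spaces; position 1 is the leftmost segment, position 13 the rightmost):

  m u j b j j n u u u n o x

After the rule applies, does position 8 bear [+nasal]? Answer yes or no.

yes

From /m/ at 1 rightward: 2 /u/ → [+nasal]; 3 /j/ → [+nasal]; 4 /b/ blocks.
From /m/ at 1 leftward: word edge.
From /n/ at 7 rightward: 8 /u/ → [+nasal]; 9 /u/ → [+nasal]; 10 /u/ → [+nasal]; 11 /n/ is itself a trigger — this domain ends here.
From /n/ at 7 leftward: 6 /j/ → [+nasal]; 5 /j/ → [+nasal]; 4 /b/ blocks.
From /n/ at 11 rightward: 12 /o/ → [+nasal]; 13 /x/ blocks.
From /n/ at 11 leftward: 10 /u/ → [+nasal]; 9 /u/ → [+nasal]; 8 /u/ → [+nasal]; 7 /n/ is itself a trigger — this domain ends here.
[+nasal] positions on the surface: 1 2 3 5 6 7 8 9 10 11 12.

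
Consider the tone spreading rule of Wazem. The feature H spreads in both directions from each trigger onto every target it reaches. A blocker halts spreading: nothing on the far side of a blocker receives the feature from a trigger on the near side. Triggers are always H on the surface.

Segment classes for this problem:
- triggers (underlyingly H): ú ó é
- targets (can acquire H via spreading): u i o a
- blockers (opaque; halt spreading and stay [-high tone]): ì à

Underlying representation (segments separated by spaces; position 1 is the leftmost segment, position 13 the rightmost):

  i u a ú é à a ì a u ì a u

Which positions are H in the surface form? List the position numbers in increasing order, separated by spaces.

From /ú/ at 4 rightward: 5 /é/ is itself a trigger — this domain ends here.
From /ú/ at 4 leftward: 3 /a/ → H; 2 /u/ → H; 1 /i/ → H; word edge.
From /é/ at 5 rightward: 6 /à/ blocks.
From /é/ at 5 leftward: 4 /ú/ is itself a trigger — this domain ends here.
Targets with no active source: positions 7 9 10 12 13 stay [-high tone].

1 2 3 4 5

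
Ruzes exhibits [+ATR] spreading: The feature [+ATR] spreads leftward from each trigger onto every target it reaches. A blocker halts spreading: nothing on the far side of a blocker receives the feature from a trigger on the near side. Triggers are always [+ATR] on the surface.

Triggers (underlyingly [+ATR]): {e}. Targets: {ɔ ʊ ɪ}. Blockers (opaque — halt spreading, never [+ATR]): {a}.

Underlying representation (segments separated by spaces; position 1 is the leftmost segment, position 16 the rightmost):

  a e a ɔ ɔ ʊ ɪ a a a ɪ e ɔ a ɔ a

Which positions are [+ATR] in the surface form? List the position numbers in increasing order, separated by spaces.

2 11 12

From /e/ at 2 leftward: 1 /a/ blocks.
From /e/ at 12 leftward: 11 /ɪ/ → [+ATR]; 10 /a/ blocks.
Targets with no active source: positions 4 5 6 7 13 15 stay [-ATR].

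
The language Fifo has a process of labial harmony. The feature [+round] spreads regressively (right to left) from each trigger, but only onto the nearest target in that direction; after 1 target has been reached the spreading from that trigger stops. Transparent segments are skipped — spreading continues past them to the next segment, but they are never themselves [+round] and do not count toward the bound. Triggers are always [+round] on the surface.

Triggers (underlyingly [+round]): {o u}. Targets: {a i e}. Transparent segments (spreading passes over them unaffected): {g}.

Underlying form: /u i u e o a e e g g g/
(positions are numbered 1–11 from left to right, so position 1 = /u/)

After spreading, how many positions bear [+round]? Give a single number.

5

From /u/ at 1 leftward: word edge.
From /u/ at 3 leftward: 2 /i/ → [+round]; bound reached.
From /o/ at 5 leftward: 4 /e/ → [+round]; bound reached.
Targets with no active source: positions 6 7 8 stay [-round].
[+round] positions on the surface: 1 2 3 4 5.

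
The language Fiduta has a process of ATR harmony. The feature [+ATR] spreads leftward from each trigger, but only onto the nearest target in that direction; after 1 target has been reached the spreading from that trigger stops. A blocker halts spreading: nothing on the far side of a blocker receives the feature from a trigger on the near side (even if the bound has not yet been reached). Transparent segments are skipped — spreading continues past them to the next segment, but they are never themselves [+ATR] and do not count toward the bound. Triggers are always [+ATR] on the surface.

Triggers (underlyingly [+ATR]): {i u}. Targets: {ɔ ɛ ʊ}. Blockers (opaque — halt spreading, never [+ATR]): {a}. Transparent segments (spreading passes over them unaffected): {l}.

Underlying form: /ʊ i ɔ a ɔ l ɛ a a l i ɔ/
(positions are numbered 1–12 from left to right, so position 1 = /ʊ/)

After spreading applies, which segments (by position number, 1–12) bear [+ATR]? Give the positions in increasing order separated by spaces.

From /i/ at 2 leftward: 1 /ʊ/ → [+ATR]; bound reached.
From /i/ at 11 leftward: 10 /l/ transparent; 9 /a/ blocks.
Targets with no active source: positions 3 5 7 12 stay [-ATR].

1 2 11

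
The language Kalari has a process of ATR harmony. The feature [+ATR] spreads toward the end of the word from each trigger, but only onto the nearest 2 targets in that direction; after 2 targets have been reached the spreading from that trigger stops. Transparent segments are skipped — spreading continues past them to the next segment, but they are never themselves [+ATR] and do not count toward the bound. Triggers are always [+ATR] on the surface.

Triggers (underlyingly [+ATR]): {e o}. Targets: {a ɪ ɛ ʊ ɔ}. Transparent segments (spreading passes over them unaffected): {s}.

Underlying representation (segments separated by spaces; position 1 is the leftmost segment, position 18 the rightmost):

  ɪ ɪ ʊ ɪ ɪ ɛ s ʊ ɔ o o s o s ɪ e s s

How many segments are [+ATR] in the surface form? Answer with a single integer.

From /o/ at 10 rightward: 11 /o/ is itself a trigger — this domain ends here.
From /o/ at 11 rightward: 12 /s/ transparent; 13 /o/ is itself a trigger — this domain ends here.
From /o/ at 13 rightward: 14 /s/ transparent; 15 /ɪ/ → [+ATR]; 16 /e/ is itself a trigger — this domain ends here.
From /e/ at 16 rightward: 17 /s/ transparent; 18 /s/ transparent; word edge.
Targets with no active source: positions 1 2 3 4 5 6 8 9 stay [-ATR].
[+ATR] positions on the surface: 10 11 13 15 16.

5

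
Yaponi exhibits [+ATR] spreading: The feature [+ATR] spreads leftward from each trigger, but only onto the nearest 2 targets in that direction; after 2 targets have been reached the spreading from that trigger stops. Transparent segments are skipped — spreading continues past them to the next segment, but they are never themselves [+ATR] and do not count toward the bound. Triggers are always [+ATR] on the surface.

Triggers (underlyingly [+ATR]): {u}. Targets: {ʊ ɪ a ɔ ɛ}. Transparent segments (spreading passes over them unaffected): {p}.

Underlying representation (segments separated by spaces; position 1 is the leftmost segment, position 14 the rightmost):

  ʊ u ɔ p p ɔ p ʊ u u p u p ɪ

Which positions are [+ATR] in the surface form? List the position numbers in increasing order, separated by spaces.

1 2 6 8 9 10 12

From /u/ at 2 leftward: 1 /ʊ/ → [+ATR]; word edge.
From /u/ at 9 leftward: 8 /ʊ/ → [+ATR]; 7 /p/ transparent; 6 /ɔ/ → [+ATR]; bound reached.
From /u/ at 10 leftward: 9 /u/ is itself a trigger — this domain ends here.
From /u/ at 12 leftward: 11 /p/ transparent; 10 /u/ is itself a trigger — this domain ends here.
Targets with no active source: positions 3 14 stay [-ATR].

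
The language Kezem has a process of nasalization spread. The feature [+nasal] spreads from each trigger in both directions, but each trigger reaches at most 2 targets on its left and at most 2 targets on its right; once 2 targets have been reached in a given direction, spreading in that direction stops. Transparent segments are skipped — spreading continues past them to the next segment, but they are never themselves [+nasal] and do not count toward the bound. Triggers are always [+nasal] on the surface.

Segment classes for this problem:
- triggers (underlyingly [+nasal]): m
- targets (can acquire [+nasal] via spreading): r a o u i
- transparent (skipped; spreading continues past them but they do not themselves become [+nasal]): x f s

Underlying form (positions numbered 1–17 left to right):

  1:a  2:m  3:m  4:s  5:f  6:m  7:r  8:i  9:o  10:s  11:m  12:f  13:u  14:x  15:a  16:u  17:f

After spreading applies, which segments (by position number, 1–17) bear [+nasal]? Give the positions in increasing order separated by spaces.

From /m/ at 2 rightward: 3 /m/ is itself a trigger — this domain ends here.
From /m/ at 2 leftward: 1 /a/ → [+nasal]; word edge.
From /m/ at 3 rightward: 4 /s/ transparent; 5 /f/ transparent; 6 /m/ is itself a trigger — this domain ends here.
From /m/ at 3 leftward: 2 /m/ is itself a trigger — this domain ends here.
From /m/ at 6 rightward: 7 /r/ → [+nasal]; 8 /i/ → [+nasal]; bound reached.
From /m/ at 6 leftward: 5 /f/ transparent; 4 /s/ transparent; 3 /m/ is itself a trigger — this domain ends here.
From /m/ at 11 rightward: 12 /f/ transparent; 13 /u/ → [+nasal]; 14 /x/ transparent; 15 /a/ → [+nasal]; bound reached.
From /m/ at 11 leftward: 10 /s/ transparent; 9 /o/ → [+nasal]; 8 /i/ → [+nasal]; bound reached.
Target with no active source: position 16 stays [-nasal].

1 2 3 6 7 8 9 11 13 15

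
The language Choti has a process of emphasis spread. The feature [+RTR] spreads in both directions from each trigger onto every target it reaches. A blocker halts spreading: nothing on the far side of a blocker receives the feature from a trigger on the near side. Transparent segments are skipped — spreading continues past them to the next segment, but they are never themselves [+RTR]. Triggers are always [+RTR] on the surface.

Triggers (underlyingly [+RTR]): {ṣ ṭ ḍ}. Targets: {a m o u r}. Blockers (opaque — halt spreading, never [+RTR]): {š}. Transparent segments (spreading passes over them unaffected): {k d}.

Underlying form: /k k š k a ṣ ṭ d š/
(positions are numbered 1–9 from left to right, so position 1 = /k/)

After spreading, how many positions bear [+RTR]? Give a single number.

3

From /ṣ/ at 6 rightward: 7 /ṭ/ is itself a trigger — this domain ends here.
From /ṣ/ at 6 leftward: 5 /a/ → [+RTR]; 4 /k/ transparent; 3 /š/ blocks.
From /ṭ/ at 7 rightward: 8 /d/ transparent; 9 /š/ blocks.
From /ṭ/ at 7 leftward: 6 /ṣ/ is itself a trigger — this domain ends here.
[+RTR] positions on the surface: 5 6 7.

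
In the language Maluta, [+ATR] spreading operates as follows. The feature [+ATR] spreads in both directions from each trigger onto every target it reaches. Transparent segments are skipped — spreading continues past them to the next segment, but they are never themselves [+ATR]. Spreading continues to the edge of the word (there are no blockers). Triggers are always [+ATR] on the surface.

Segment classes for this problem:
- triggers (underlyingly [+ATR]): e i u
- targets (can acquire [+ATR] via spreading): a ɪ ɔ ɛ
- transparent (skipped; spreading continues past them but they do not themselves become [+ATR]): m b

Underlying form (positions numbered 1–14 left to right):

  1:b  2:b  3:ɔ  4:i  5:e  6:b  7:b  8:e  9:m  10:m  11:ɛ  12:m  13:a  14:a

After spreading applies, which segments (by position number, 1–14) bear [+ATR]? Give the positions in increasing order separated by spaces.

From /i/ at 4 rightward: 5 /e/ is itself a trigger — this domain ends here.
From /i/ at 4 leftward: 3 /ɔ/ → [+ATR]; 2 /b/ transparent; 1 /b/ transparent; word edge.
From /e/ at 5 rightward: 6 /b/ transparent; 7 /b/ transparent; 8 /e/ is itself a trigger — this domain ends here.
From /e/ at 5 leftward: 4 /i/ is itself a trigger — this domain ends here.
From /e/ at 8 rightward: 9 /m/ transparent; 10 /m/ transparent; 11 /ɛ/ → [+ATR]; 12 /m/ transparent; 13 /a/ → [+ATR]; 14 /a/ → [+ATR]; word edge.
From /e/ at 8 leftward: 7 /b/ transparent; 6 /b/ transparent; 5 /e/ is itself a trigger — this domain ends here.

3 4 5 8 11 13 14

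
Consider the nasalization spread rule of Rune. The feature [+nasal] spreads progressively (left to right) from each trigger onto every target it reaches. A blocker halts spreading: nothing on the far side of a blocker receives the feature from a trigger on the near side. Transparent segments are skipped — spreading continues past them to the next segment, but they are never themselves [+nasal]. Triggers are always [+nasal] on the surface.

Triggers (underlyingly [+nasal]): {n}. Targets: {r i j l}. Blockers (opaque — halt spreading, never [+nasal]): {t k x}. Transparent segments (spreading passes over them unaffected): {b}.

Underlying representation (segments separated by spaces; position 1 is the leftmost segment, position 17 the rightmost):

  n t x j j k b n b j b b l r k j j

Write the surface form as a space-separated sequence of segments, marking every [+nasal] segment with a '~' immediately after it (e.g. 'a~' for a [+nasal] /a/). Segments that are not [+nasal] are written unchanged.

From /n/ at 1 rightward: 2 /t/ blocks.
From /n/ at 8 rightward: 9 /b/ transparent; 10 /j/ → [+nasal]; 11 /b/ transparent; 12 /b/ transparent; 13 /l/ → [+nasal]; 14 /r/ → [+nasal]; 15 /k/ blocks.
Targets with no active source: positions 4 5 16 17 stay [-nasal].
[+nasal] positions on the surface: 1 8 10 13 14.

n~ t x j j k b n~ b j~ b b l~ r~ k j j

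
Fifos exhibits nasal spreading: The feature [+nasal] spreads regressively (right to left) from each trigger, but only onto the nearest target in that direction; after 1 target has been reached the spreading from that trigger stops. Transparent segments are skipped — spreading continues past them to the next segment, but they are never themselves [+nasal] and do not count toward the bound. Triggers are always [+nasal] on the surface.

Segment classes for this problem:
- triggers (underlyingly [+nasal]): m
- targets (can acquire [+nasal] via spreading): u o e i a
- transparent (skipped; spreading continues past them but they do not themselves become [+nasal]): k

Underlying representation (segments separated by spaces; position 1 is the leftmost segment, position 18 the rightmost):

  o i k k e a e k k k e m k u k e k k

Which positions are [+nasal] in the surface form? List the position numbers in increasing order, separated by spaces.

From /m/ at 12 leftward: 11 /e/ → [+nasal]; bound reached.
Targets with no active source: positions 1 2 5 6 7 14 16 stay [-nasal].

11 12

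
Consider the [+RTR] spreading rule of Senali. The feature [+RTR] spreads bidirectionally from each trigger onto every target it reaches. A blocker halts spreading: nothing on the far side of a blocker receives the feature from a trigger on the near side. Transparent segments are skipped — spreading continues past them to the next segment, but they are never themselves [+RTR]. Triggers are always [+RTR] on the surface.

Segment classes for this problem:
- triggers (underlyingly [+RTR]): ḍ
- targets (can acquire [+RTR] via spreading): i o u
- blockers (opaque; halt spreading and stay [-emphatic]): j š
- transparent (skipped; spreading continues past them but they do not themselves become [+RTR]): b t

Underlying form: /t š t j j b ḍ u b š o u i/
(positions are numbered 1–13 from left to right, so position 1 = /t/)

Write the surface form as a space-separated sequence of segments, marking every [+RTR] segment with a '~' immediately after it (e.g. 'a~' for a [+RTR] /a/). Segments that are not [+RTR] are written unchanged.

t š t j j b ḍ~ u~ b š o u i

From /ḍ/ at 7 rightward: 8 /u/ → [+RTR]; 9 /b/ transparent; 10 /š/ blocks.
From /ḍ/ at 7 leftward: 6 /b/ transparent; 5 /j/ blocks.
Targets with no active source: positions 11 12 13 stay [-emphatic].
[+RTR] positions on the surface: 7 8.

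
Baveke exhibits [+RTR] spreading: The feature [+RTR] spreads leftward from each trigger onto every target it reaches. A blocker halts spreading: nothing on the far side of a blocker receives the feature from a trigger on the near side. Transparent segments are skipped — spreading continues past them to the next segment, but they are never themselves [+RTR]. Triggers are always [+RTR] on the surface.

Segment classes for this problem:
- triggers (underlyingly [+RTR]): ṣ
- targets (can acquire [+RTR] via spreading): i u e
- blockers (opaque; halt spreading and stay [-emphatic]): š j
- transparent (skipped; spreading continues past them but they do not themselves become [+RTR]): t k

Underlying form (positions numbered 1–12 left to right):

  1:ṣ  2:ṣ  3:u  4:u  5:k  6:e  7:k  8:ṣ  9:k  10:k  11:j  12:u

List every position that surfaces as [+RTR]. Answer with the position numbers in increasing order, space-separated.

1 2 3 4 6 8

From /ṣ/ at 1 leftward: word edge.
From /ṣ/ at 2 leftward: 1 /ṣ/ is itself a trigger — this domain ends here.
From /ṣ/ at 8 leftward: 7 /k/ transparent; 6 /e/ → [+RTR]; 5 /k/ transparent; 4 /u/ → [+RTR]; 3 /u/ → [+RTR]; 2 /ṣ/ is itself a trigger — this domain ends here.
Target with no active source: position 12 stays [-emphatic].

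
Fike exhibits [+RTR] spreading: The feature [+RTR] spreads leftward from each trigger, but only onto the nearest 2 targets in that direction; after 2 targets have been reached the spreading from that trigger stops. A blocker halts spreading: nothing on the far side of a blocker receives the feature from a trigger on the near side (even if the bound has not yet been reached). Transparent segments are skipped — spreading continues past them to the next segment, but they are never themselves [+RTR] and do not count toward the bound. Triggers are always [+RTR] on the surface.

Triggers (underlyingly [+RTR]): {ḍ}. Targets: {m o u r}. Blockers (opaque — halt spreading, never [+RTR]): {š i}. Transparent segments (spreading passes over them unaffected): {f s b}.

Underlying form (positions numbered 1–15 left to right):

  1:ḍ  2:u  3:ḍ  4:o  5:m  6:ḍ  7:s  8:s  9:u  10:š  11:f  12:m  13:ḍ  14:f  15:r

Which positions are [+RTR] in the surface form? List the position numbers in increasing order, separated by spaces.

1 2 3 4 5 6 12 13

From /ḍ/ at 1 leftward: word edge.
From /ḍ/ at 3 leftward: 2 /u/ → [+RTR]; 1 /ḍ/ is itself a trigger — this domain ends here.
From /ḍ/ at 6 leftward: 5 /m/ → [+RTR]; 4 /o/ → [+RTR]; bound reached.
From /ḍ/ at 13 leftward: 12 /m/ → [+RTR]; 11 /f/ transparent; 10 /š/ blocks.
Targets with no active source: positions 9 15 stay [-emphatic].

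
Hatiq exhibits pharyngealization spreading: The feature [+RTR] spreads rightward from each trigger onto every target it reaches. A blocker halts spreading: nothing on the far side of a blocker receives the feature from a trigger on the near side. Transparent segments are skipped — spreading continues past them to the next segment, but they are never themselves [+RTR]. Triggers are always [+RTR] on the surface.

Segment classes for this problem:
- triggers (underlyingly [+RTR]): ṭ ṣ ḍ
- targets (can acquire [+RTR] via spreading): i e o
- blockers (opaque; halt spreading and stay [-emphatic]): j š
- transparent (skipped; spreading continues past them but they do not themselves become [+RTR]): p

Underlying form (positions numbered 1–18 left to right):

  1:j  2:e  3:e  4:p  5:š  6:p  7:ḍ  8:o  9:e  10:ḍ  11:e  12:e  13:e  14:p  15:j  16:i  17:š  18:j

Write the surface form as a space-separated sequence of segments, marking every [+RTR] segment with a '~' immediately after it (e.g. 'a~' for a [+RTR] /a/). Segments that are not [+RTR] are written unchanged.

From /ḍ/ at 7 rightward: 8 /o/ → [+RTR]; 9 /e/ → [+RTR]; 10 /ḍ/ is itself a trigger — this domain ends here.
From /ḍ/ at 10 rightward: 11 /e/ → [+RTR]; 12 /e/ → [+RTR]; 13 /e/ → [+RTR]; 14 /p/ transparent; 15 /j/ blocks.
Targets with no active source: positions 2 3 16 stay [-emphatic].
[+RTR] positions on the surface: 7 8 9 10 11 12 13.

j e e p š p ḍ~ o~ e~ ḍ~ e~ e~ e~ p j i š j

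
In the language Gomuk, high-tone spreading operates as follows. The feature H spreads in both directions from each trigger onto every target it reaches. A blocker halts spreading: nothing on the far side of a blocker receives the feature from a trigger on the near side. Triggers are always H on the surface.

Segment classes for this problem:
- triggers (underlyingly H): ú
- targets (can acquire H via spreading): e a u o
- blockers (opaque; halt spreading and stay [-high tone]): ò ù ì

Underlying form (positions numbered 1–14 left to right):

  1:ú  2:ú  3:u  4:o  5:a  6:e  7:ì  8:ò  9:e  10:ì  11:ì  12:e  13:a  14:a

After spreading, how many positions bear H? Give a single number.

From /ú/ at 1 rightward: 2 /ú/ is itself a trigger — this domain ends here.
From /ú/ at 1 leftward: word edge.
From /ú/ at 2 rightward: 3 /u/ → H; 4 /o/ → H; 5 /a/ → H; 6 /e/ → H; 7 /ì/ blocks.
From /ú/ at 2 leftward: 1 /ú/ is itself a trigger — this domain ends here.
Targets with no active source: positions 9 12 13 14 stay [-high tone].
H positions on the surface: 1 2 3 4 5 6.

6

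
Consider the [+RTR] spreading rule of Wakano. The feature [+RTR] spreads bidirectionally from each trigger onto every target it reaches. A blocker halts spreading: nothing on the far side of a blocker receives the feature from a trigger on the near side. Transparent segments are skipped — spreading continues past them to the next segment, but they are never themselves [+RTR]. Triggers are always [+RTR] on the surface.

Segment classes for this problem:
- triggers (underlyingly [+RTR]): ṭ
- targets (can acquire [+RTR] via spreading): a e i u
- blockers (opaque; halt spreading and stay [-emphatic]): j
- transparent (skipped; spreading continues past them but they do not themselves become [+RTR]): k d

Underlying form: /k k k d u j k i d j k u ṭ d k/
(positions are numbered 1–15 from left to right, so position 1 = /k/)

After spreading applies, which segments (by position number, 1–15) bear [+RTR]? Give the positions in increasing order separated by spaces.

12 13

From /ṭ/ at 13 rightward: 14 /d/ transparent; 15 /k/ transparent; word edge.
From /ṭ/ at 13 leftward: 12 /u/ → [+RTR]; 11 /k/ transparent; 10 /j/ blocks.
Targets with no active source: positions 5 8 stay [-emphatic].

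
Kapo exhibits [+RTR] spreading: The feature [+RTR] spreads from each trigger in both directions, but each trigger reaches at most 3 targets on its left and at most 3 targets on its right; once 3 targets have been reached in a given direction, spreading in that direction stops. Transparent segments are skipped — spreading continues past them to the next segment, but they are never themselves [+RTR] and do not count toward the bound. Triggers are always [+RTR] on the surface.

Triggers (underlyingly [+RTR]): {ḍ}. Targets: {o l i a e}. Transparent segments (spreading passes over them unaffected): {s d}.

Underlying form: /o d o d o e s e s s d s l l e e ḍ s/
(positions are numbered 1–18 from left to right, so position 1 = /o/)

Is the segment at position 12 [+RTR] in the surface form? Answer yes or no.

From /ḍ/ at 17 rightward: 18 /s/ transparent; word edge.
From /ḍ/ at 17 leftward: 16 /e/ → [+RTR]; 15 /e/ → [+RTR]; 14 /l/ → [+RTR]; bound reached.
Targets with no active source: positions 1 3 5 6 8 13 stay [-emphatic].
[+RTR] positions on the surface: 14 15 16 17.

no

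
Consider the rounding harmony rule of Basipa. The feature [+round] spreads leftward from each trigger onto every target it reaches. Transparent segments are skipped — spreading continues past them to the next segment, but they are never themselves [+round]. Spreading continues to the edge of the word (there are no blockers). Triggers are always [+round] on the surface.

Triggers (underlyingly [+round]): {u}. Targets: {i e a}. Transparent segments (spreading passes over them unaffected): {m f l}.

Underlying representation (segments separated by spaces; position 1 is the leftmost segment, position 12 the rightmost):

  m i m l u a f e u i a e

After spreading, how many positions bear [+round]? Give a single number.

From /u/ at 5 leftward: 4 /l/ transparent; 3 /m/ transparent; 2 /i/ → [+round]; 1 /m/ transparent; word edge.
From /u/ at 9 leftward: 8 /e/ → [+round]; 7 /f/ transparent; 6 /a/ → [+round]; 5 /u/ is itself a trigger — this domain ends here.
Targets with no active source: positions 10 11 12 stay [-round].
[+round] positions on the surface: 2 5 6 8 9.

5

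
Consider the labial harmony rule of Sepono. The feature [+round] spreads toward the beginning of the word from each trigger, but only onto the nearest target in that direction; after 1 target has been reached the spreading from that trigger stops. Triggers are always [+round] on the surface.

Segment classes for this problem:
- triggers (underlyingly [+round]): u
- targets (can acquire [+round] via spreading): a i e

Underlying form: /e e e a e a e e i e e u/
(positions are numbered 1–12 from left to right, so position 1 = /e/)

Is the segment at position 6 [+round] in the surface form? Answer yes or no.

From /u/ at 12 leftward: 11 /e/ → [+round]; bound reached.
Targets with no active source: positions 1 2 3 4 5 6 7 8 9 10 stay [-round].
[+round] positions on the surface: 11 12.

no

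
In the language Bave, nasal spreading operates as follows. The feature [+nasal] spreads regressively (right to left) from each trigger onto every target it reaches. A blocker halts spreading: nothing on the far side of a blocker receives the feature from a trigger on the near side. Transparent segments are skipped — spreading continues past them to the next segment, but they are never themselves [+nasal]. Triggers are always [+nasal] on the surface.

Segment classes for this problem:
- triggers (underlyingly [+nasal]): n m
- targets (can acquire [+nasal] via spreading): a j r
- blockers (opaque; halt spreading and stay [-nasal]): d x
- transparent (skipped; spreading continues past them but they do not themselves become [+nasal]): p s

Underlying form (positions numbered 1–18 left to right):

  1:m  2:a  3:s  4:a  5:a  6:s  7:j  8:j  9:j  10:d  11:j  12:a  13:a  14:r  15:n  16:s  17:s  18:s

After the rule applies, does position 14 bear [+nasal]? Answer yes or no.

From /m/ at 1 leftward: word edge.
From /n/ at 15 leftward: 14 /r/ → [+nasal]; 13 /a/ → [+nasal]; 12 /a/ → [+nasal]; 11 /j/ → [+nasal]; 10 /d/ blocks.
Targets with no active source: positions 2 4 5 7 8 9 stay [-nasal].
[+nasal] positions on the surface: 1 11 12 13 14 15.

yes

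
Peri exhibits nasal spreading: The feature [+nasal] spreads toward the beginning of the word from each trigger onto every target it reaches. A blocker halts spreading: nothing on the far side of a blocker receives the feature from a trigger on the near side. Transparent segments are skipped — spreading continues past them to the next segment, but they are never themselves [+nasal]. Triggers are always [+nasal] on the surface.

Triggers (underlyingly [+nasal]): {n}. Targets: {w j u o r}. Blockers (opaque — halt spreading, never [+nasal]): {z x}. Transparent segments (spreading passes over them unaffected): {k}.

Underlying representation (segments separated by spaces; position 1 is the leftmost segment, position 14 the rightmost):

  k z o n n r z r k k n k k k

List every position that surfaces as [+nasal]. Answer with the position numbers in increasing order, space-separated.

From /n/ at 4 leftward: 3 /o/ → [+nasal]; 2 /z/ blocks.
From /n/ at 5 leftward: 4 /n/ is itself a trigger — this domain ends here.
From /n/ at 11 leftward: 10 /k/ transparent; 9 /k/ transparent; 8 /r/ → [+nasal]; 7 /z/ blocks.
Target with no active source: position 6 stays [-nasal].

3 4 5 8 11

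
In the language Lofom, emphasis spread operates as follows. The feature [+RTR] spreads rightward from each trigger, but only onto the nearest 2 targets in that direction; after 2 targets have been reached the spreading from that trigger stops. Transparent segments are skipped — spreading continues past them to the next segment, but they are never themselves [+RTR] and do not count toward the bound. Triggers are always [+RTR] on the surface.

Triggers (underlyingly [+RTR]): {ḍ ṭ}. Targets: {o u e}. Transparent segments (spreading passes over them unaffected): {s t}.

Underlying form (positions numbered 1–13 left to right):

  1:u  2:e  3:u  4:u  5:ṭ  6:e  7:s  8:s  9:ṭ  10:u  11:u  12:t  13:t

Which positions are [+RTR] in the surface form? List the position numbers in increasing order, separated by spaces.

From /ṭ/ at 5 rightward: 6 /e/ → [+RTR]; 7 /s/ transparent; 8 /s/ transparent; 9 /ṭ/ is itself a trigger — this domain ends here.
From /ṭ/ at 9 rightward: 10 /u/ → [+RTR]; 11 /u/ → [+RTR]; bound reached.
Targets with no active source: positions 1 2 3 4 stay [-emphatic].

5 6 9 10 11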